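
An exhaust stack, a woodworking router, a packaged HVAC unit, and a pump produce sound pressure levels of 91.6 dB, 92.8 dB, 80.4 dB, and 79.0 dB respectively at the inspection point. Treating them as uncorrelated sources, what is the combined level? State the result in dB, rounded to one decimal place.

95.5 dB

Incoherent sources combine by intensity addition: L_total = 10·log₁₀(Σ 10^(L_i/10)).
Σ 10^(L/10) = 10^(91.6/10) + 10^(92.8/10) + 10^(80.4/10) + 10^(79.0/10) = 3.540e+09.
L_total = 10·log₁₀(3.540e+09) = 95.49 dB.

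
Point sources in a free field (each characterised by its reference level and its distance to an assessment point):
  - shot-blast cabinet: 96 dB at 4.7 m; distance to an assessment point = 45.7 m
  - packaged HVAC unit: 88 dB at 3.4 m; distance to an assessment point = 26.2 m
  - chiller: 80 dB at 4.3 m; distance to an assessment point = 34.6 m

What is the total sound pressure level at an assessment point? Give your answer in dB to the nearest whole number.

77 dB

Propagate each source to the receiver with L = L_ref − 20·log₁₀(r/r_ref), then add intensities.
shot-blast cabinet: 96 − 20·log₁₀(45.7/4.7) = 96 − 19.76 = 76.24 dB.
packaged HVAC unit: 88 − 20·log₁₀(26.2/3.4) = 88 − 17.74 = 70.26 dB.
chiller: 80 − 20·log₁₀(34.6/4.3) = 80 − 18.11 = 61.89 dB.
Σ 10^(L/10) = 5.428e+07 → L_total = 10·log₁₀(5.428e+07) = 77.35 dB.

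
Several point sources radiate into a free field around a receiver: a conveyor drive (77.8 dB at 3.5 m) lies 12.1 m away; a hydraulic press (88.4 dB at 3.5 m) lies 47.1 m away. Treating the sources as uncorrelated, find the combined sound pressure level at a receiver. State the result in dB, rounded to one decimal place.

Propagate each source to the receiver with L = L_ref − 20·log₁₀(r/r_ref), then add intensities.
conveyor drive: 77.8 − 20·log₁₀(12.1/3.5) = 77.8 − 10.77 = 67.03 dB.
hydraulic press: 88.4 − 20·log₁₀(47.1/3.5) = 88.4 − 22.58 = 65.82 dB.
Σ 10^(L/10) = 8.862e+06 → L_total = 10·log₁₀(8.862e+06) = 69.48 dB.

69.5 dB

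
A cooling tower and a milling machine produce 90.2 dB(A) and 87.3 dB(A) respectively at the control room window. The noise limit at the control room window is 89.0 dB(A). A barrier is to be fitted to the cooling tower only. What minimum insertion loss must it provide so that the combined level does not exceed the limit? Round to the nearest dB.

Fixed contribution from the other source: Σ 10^(L/10) = 10^(87.3/10) = 5.370e+08 (87.30 dB(A)).
The limit corresponds to 10^(89.0/10) = 7.943e+08; subtracting the fixed part leaves 2.573e+08 for the cooling tower, i.e. 84.10 dB(A).
Required insertion loss = 90.2 − 84.10 = 6.10 dB.

6 dB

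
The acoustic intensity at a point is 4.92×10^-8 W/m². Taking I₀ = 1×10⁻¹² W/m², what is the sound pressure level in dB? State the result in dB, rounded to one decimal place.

L = 10·log₁₀(I/I₀) = 10·log₁₀(4.92×10^-8/10⁻¹²) = 10·log₁₀(4.92×10^4).
L = 10·(0.6920 + 4) = 46.92 dB.

46.9 dB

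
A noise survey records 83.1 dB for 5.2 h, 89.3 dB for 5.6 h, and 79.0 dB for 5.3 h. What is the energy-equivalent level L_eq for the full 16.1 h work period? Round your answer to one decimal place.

85.9 dB

L_eq = 10·log₁₀[(1/T)·Σ tᵢ·10^(Lᵢ/10)] with T = 16.1 h.
Σ tᵢ·10^(Lᵢ/10) = 5.2·10^(83.1/10) + 5.6·10^(89.3/10) + 5.3·10^(79.0/10) = 6.249e+09.
L_eq = 10·log₁₀(6.249e+09/16.1) = 85.89 dB.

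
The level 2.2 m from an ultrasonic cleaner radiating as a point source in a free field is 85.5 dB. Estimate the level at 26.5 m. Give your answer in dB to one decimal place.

63.9 dB

Point-source attenuation: ΔL = 20·log₁₀(r₂/r₁) = 20·log₁₀(26.5/2.2) = 21.616 dB.
L₂ = 85.5 − 20·log₁₀(26.5/2.2) = 85.5 − 21.616 = 63.88 dB.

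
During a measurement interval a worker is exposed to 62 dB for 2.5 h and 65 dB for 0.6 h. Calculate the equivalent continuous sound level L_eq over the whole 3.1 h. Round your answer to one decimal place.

62.8 dB

L_eq = 10·log₁₀[(1/T)·Σ tᵢ·10^(Lᵢ/10)] with T = 3.1 h.
Σ tᵢ·10^(Lᵢ/10) = 2.5·10^(62/10) + 0.6·10^(65/10) = 5.860e+06.
L_eq = 10·log₁₀(5.860e+06/3.1) = 62.77 dB.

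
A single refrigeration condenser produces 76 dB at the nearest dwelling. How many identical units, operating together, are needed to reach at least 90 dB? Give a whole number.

26

The shortfall is 90 − 76 = 14.0 dB, and N units add 10·log₁₀ N, so need 10·log₁₀ N ≥ 14.0.
N ≥ 10^(14.0/10) = 25.119, so N = 26.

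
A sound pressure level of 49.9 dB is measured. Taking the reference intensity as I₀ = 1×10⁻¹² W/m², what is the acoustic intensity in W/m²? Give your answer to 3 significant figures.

I = I₀·10^(L/10) = 10⁻¹² × 10^(49.9/10) = 10^(-7.010).

9.77e-08 W/m²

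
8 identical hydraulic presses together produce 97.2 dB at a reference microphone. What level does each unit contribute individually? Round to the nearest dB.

88 dB

8 equal contributions raise the level by 10·log₁₀ 8 = 9.031 dB, so each unit alone gives 97.2 − 9.031.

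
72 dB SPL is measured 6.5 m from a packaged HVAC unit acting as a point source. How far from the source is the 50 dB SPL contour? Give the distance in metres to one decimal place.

81.8 m

The 22.0 dB drop corresponds to a distance ratio of 10^(22.0/20) for a point source.
r₂ = 6.5·10^((72−50)/20) = 6.5·10^(22.0/20) = 81.83 m.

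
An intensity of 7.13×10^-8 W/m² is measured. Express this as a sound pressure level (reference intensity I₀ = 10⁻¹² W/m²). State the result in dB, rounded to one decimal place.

48.5 dB

L = 10·log₁₀(I/I₀) = 10·log₁₀(7.13×10^-8/10⁻¹²) = 10·log₁₀(7.13×10^4).
L = 10·(0.8531 + 4) = 48.53 dB.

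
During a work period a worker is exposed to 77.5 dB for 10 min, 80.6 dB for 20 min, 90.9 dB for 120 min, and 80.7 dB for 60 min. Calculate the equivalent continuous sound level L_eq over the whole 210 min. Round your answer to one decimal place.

88.8 dB

The energy average is taken in the linear domain: L_eq = 10·log₁₀[(Σ tᵢ·10^(Lᵢ/10))/T], T = 210 min.
Σ tᵢ·10^(Lᵢ/10) = 10·10^(77.5/10) + 20·10^(80.6/10) + 120·10^(90.9/10) + 60·10^(80.7/10) = 1.575e+11.
L_eq = 10·log₁₀(1.575e+11/210) = 88.75 dB.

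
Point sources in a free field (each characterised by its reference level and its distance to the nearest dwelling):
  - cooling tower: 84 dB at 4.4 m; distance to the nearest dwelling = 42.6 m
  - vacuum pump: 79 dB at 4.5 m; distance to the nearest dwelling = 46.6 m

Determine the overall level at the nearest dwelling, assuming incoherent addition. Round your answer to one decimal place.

Propagate each source to the receiver with L = L_ref − 20·log₁₀(r/r_ref), then add intensities.
cooling tower: 84 − 20·log₁₀(42.6/4.4) = 84 − 19.72 = 64.28 dB.
vacuum pump: 79 − 20·log₁₀(46.6/4.5) = 79 − 20.30 = 58.70 dB.
Σ 10^(L/10) = 3.420e+06 → L_total = 10·log₁₀(3.420e+06) = 65.34 dB.

65.3 dB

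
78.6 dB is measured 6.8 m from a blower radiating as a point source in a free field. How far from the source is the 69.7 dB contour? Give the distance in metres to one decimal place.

18.9 m

Point-source spreading drops the level by 20·log₁₀(r₂/r₁); inverting, r₂/r₁ = 10^(ΔL/20).
r₂ = 6.8·10^((78.6−69.7)/20) = 6.8·10^(8.9/20) = 18.95 m.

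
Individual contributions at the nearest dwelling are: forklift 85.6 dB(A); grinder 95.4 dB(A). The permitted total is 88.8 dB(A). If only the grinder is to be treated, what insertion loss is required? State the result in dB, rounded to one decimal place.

9.4 dB

Fixed contribution from the other source: Σ 10^(L/10) = 10^(85.6/10) = 3.631e+08 (85.60 dB(A)).
To meet 88.8 dB(A) overall, the treated grinder may contribute at most 10^(88.8/10) − 3.631e+08 = 3.955e+08, i.e. 85.97 dB(A).
So the grinder must be reduced from 95.4 to 85.97 dB(A): IL = 9.43 dB.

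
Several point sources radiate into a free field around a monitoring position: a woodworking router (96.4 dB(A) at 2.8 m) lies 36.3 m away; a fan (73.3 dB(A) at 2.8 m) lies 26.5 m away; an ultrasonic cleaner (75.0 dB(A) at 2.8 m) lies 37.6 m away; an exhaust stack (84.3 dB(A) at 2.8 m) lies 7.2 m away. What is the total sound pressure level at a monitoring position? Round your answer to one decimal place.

78.3 dB(A)

Apply inverse-square spreading to bring every level to the receiver, then sum 10^(L/10).
woodworking router: 96.4 − 20·log₁₀(36.3/2.8) = 96.4 − 22.25 = 74.15 dB(A).
fan: 73.3 − 20·log₁₀(26.5/2.8) = 73.3 − 19.52 = 53.78 dB(A).
ultrasonic cleaner: 75.0 − 20·log₁₀(37.6/2.8) = 75.0 − 22.56 = 52.44 dB(A).
exhaust stack: 84.3 − 20·log₁₀(7.2/2.8) = 84.3 − 8.20 = 76.10 dB(A).
Σ 10^(L/10) = 6.709e+07 → L_total = 10·log₁₀(6.709e+07) = 78.27 dB(A).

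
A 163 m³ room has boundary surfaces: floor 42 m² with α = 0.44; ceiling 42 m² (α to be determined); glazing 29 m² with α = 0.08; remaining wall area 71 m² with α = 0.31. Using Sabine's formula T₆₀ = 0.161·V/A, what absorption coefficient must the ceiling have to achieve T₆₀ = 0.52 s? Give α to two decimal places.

0.18

From T₆₀ = 0.161·V/A, the target T₆₀ = 0.52 s needs A = 0.161·163/0.52 = 50.47 m².
Absorption from the other surfaces = 42·0.44 + 29·0.08 + 71·0.31 = 42.81 m², so the ceiling must supply 7.66 m² over 42 m².
α = 7.66/42 = 0.182.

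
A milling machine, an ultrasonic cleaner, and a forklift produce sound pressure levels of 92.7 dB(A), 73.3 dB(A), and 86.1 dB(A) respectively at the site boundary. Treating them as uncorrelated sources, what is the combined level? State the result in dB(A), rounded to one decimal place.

93.6 dB(A)

Incoherent sources combine by intensity addition: L_total = 10·log₁₀(Σ 10^(L_i/10)).
Σ 10^(L/10) = 10^(92.7/10) + 10^(73.3/10) + 10^(86.1/10) = 2.291e+09.
L_total = 10·log₁₀(2.291e+09) = 93.60 dB(A).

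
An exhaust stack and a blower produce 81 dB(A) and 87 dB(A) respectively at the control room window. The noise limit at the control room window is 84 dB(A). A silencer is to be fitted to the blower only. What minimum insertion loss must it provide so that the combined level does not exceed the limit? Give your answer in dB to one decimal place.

The untreated sources together contribute 10^(81/10) = 1.259e+08, i.e. 81.00 dB(A).
To meet 84 dB(A) overall, the treated blower may contribute at most 10^(84/10) − 1.259e+08 = 1.253e+08, i.e. 80.98 dB(A).
So the blower must be reduced from 87 to 80.98 dB(A): IL = 6.02 dB.

6.0 dB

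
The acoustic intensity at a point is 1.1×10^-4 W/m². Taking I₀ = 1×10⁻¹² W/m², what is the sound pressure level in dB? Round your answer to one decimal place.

80.4 dB

L = 10·log₁₀(I/I₀) = 10·log₁₀(1.1×10^-4/10⁻¹²) = 10·log₁₀(1.1×10^8).
L = 10·(0.0414 + 8) = 80.41 dB.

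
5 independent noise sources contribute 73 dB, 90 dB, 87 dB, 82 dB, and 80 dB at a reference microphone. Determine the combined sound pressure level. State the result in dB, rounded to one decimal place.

Incoherent sources combine by intensity addition: L_total = 10·log₁₀(Σ 10^(L_i/10)).
Σ 10^(L/10) = 10^(73/10) + 10^(90/10) + 10^(87/10) + 10^(82/10) + 10^(80/10) = 1.780e+09.
L_total = 10·log₁₀(1.780e+09) = 92.50 dB.

92.5 dB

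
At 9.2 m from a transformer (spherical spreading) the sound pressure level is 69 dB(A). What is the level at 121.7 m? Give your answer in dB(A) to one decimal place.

46.6 dB(A)

Point-source attenuation: ΔL = 20·log₁₀(r₂/r₁) = 20·log₁₀(121.7/9.2) = 22.430 dB.
L₂ = 69 − 20·log₁₀(121.7/9.2) = 69 − 22.430 = 46.57 dB(A).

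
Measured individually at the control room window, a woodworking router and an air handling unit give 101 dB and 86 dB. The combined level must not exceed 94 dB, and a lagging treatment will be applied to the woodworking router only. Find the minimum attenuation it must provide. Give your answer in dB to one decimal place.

The untreated sources together contribute 10^(86/10) = 3.981e+08, i.e. 86.00 dB.
To meet 94 dB overall, the treated woodworking router may contribute at most 10^(94/10) − 3.981e+08 = 2.114e+09, i.e. 93.25 dB.
So the woodworking router must be reduced from 101 to 93.25 dB: IL = 7.75 dB.

7.7 dB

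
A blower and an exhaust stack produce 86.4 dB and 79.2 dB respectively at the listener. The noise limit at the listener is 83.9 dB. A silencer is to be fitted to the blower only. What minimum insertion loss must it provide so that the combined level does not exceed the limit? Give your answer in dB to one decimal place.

4.3 dB

Fixed contribution from the other source: Σ 10^(L/10) = 10^(79.2/10) = 8.318e+07 (79.20 dB).
The limit corresponds to 10^(83.9/10) = 2.455e+08; subtracting the fixed part leaves 1.623e+08 for the blower, i.e. 82.10 dB.
Required insertion loss = 86.4 − 82.10 = 4.30 dB.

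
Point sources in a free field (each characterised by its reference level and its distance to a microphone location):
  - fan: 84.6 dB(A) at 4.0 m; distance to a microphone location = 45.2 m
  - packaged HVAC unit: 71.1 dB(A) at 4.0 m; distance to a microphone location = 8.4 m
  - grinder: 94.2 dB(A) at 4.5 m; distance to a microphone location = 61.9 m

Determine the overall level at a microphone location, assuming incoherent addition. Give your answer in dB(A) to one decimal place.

72.8 dB(A)

Apply inverse-square spreading to bring every level to the receiver, then sum 10^(L/10).
fan: 84.6 − 20·log₁₀(45.2/4.0) = 84.6 − 21.06 = 63.54 dB(A).
packaged HVAC unit: 71.1 − 20·log₁₀(8.4/4.0) = 71.1 − 6.44 = 64.66 dB(A).
grinder: 94.2 − 20·log₁₀(61.9/4.5) = 94.2 − 22.77 = 71.43 dB(A).
Σ 10^(L/10) = 1.908e+07 → L_total = 10·log₁₀(1.908e+07) = 72.81 dB(A).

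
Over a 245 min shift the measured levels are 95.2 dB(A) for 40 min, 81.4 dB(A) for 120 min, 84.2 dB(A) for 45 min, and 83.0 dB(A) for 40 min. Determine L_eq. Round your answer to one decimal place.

L_eq = 10·log₁₀[(1/T)·Σ tᵢ·10^(Lᵢ/10)] with T = 245 min.
Σ tᵢ·10^(Lᵢ/10) = 40·10^(95.2/10) + 120·10^(81.4/10) + 45·10^(84.2/10) + 40·10^(83.0/10) = 1.688e+11.
L_eq = 10·log₁₀(1.688e+11/245) = 88.38 dB(A).

88.4 dB(A)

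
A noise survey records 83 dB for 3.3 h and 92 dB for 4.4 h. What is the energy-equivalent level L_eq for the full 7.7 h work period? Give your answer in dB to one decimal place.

Weight each interval's intensity by its duration and average over T = 7.7 h:
Σ tᵢ·10^(Lᵢ/10) = 3.3·10^(83/10) + 4.4·10^(92/10) = 7.632e+09.
L_eq = 10·log₁₀(7.632e+09/7.7) = 89.96 dB.

90.0 dB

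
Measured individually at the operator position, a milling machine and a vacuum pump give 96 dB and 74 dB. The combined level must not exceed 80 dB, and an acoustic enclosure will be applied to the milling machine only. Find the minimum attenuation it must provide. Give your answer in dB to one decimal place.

17.3 dB

The untreated sources together contribute 10^(74/10) = 2.512e+07, i.e. 74.00 dB.
To meet 80 dB overall, the treated milling machine may contribute at most 10^(80/10) − 2.512e+07 = 7.488e+07, i.e. 78.74 dB.
So the milling machine must be reduced from 96 to 78.74 dB: IL = 17.26 dB.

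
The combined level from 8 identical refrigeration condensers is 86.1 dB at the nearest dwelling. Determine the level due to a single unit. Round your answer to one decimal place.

Dividing the total intensity by 8 lowers the level by 10·log₁₀ 8 = 9.031 dB: L₁ = 86.1 − 9.031.

77.1 dB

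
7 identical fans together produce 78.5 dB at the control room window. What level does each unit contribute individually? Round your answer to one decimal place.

7 equal contributions raise the level by 10·log₁₀ 7 = 8.451 dB, so each unit alone gives 78.5 − 8.451.

70.0 dB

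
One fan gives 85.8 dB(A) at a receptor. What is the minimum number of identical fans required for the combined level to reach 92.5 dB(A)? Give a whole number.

5

Need L₁ + 10·log₁₀ N ≥ 92.5, i.e. log₁₀ N ≥ 0.67.
N ≥ 10^(6.7/10) = 4.677, so N = 5.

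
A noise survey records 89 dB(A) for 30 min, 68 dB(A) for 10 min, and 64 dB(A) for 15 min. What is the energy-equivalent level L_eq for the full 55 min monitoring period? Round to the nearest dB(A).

Weight each interval's intensity by its duration and average over T = 55 min:
Σ tᵢ·10^(Lᵢ/10) = 30·10^(89/10) + 10·10^(68/10) + 15·10^(64/10) = 2.393e+10.
L_eq = 10·log₁₀(2.393e+10/55) = 86.39 dB(A).

86 dB(A)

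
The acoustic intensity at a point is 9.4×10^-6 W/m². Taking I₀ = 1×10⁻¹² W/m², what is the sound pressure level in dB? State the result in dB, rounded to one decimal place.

69.7 dB

L = 10·log₁₀(I/I₀) = 10·log₁₀(9.4×10^-6/10⁻¹²) = 10·log₁₀(9.4×10^6).
L = 10·(0.9731 + 6) = 69.73 dB.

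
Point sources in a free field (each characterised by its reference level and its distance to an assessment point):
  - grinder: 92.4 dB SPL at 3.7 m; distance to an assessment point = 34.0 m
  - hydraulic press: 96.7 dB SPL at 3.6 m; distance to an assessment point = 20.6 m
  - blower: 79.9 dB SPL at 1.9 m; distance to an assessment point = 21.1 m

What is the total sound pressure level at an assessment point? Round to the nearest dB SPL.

Propagate each source to the receiver with L = L_ref − 20·log₁₀(r/r_ref), then add intensities.
grinder: 92.4 − 20·log₁₀(34.0/3.7) = 92.4 − 19.27 = 73.13 dB SPL.
hydraulic press: 96.7 − 20·log₁₀(20.6/3.6) = 96.7 − 15.15 = 81.55 dB SPL.
blower: 79.9 − 20·log₁₀(21.1/1.9) = 79.9 − 20.91 = 58.99 dB SPL.
Σ 10^(L/10) = 1.642e+08 → L_total = 10·log₁₀(1.642e+08) = 82.15 dB SPL.

82 dB SPL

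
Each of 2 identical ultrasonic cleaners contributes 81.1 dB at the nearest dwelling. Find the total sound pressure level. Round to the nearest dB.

With 2 equal, uncorrelated contributions the intensity is 2× that of one unit, giving a rise of 10·log₁₀ 2.
L_total = 81.1 + 10·log₁₀(2) = 81.1 + 3.010 = 84.11 dB.

84 dB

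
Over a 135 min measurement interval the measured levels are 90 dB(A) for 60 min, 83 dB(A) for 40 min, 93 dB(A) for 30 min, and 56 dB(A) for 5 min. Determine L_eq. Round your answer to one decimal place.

L_eq = 10·log₁₀[(1/T)·Σ tᵢ·10^(Lᵢ/10)] with T = 135 min.
Σ tᵢ·10^(Lᵢ/10) = 60·10^(90/10) + 40·10^(83/10) + 30·10^(93/10) + 5·10^(56/10) = 1.278e+11.
L_eq = 10·log₁₀(1.278e+11/135) = 89.76 dB(A).

89.8 dB(A)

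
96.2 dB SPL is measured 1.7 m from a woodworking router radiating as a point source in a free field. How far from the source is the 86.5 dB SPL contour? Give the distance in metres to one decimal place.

5.2 m

Point-source spreading drops the level by 20·log₁₀(r₂/r₁); inverting, r₂/r₁ = 10^(ΔL/20).
r₂ = 1.7·10^((96.2−86.5)/20) = 1.7·10^(9.7/20) = 5.19 m.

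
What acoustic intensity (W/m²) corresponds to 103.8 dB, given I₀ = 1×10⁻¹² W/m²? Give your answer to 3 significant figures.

0.0240 W/m²

I = I₀·10^(L/10) = 10⁻¹² × 10^(103.8/10) = 10^(-1.620).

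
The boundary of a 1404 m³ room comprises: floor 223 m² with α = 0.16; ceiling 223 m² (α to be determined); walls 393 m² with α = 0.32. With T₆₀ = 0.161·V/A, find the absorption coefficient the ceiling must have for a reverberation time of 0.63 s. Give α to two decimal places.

A = 0.161·V/T₆₀ = 0.161·1404/0.63 = 358.80 m² sabins.
Absorption from the other surfaces = 223·0.16 + 393·0.32 = 161.44 m², so the ceiling must supply 197.36 m² over 223 m².
α = 197.36/223 = 0.885.

0.89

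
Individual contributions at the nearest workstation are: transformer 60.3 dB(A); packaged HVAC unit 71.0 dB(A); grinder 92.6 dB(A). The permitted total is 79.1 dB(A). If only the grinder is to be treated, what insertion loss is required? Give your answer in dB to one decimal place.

14.3 dB

The untreated sources together contribute 10^(60.3/10) + 10^(71.0/10) = 1.366e+07, i.e. 71.35 dB(A).
To meet 79.1 dB(A) overall, the treated grinder may contribute at most 10^(79.1/10) − 1.366e+07 = 6.762e+07, i.e. 78.30 dB(A).
Required insertion loss = 92.6 − 78.30 = 14.30 dB.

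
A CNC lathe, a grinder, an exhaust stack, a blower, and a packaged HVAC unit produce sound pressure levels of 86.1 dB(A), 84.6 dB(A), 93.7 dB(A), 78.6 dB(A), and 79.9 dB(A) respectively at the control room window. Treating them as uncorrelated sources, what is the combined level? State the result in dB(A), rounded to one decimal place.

95.1 dB(A)

For uncorrelated sources the intensities add, so convert each level to linear form, sum, and take 10·log₁₀ of the total.
Σ 10^(L/10) = 10^(86.1/10) + 10^(84.6/10) + 10^(93.7/10) + 10^(78.6/10) + 10^(79.9/10) = 3.210e+09.
L_total = 10·log₁₀(3.210e+09) = 95.07 dB(A).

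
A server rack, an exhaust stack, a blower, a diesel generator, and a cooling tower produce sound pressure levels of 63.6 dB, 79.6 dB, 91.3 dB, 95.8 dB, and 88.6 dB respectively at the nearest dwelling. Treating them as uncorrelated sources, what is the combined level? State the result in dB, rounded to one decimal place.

97.8 dB

For uncorrelated sources the intensities add, so convert each level to linear form, sum, and take 10·log₁₀ of the total.
Σ 10^(L/10) = 10^(63.6/10) + 10^(79.6/10) + 10^(91.3/10) + 10^(95.8/10) + 10^(88.6/10) = 5.969e+09.
L_total = 10·log₁₀(5.969e+09) = 97.76 dB.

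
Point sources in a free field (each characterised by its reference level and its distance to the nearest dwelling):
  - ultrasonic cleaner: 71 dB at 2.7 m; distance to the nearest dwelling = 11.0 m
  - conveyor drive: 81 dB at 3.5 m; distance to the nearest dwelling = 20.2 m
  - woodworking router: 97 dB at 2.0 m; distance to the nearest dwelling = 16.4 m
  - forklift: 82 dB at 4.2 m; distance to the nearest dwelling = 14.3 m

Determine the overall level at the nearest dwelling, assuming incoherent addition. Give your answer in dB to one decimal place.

79.7 dB

First find each source's level at the receiver (point-source: −20·log₁₀(r/r_ref)), then combine on an intensity basis.
ultrasonic cleaner: 71 − 20·log₁₀(11.0/2.7) = 71 − 12.20 = 58.80 dB.
conveyor drive: 81 − 20·log₁₀(20.2/3.5) = 81 − 15.23 = 65.77 dB.
woodworking router: 97 − 20·log₁₀(16.4/2.0) = 97 − 18.28 = 78.72 dB.
forklift: 82 − 20·log₁₀(14.3/4.2) = 82 − 10.64 = 71.36 dB.
Σ 10^(L/10) = 9.275e+07 → L_total = 10·log₁₀(9.275e+07) = 79.67 dB.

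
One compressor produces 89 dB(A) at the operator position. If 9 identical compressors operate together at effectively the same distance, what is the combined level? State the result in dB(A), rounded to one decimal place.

With 9 equal, uncorrelated contributions the intensity is 9× that of one unit, giving a rise of 10·log₁₀ 9.
L_total = 89 + 10·log₁₀(9) = 89 + 9.542 = 98.54 dB(A).

98.5 dB(A)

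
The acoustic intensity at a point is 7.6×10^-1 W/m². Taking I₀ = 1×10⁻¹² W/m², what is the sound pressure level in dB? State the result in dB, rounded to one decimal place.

118.8 dB

L = 10·log₁₀(I/I₀) = 10·log₁₀(7.6×10^-1/10⁻¹²) = 10·log₁₀(7.6×10^11).
L = 10·(0.8808 + 11) = 118.81 dB.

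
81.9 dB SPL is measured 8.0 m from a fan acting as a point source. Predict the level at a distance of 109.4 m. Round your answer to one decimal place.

59.2 dB SPL

Spherical spreading from a point source gives a 20·log₁₀(r₂/r₁) drop.
L₂ = 81.9 − 20·log₁₀(109.4/8.0) = 81.9 − 22.719 = 59.18 dB SPL.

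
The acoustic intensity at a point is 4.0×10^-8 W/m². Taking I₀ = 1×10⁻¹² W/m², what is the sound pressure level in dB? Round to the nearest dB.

Dividing by I₀ shifts the exponent by 12: I/I₀ = 4.0×10^4.
L = 10·(0.6021 + 4) = 46.02 dB.

46 dB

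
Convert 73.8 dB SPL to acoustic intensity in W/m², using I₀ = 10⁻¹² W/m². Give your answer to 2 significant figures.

2.4e-05 W/m²

I = I₀·10^(L/10) = 10⁻¹² × 10^(73.8/10) = 10^(-4.620).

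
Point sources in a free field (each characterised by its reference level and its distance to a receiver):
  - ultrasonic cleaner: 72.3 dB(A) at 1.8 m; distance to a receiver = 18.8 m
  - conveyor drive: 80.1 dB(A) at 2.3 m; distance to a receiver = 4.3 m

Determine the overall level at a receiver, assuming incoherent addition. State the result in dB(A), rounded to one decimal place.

74.7 dB(A)

Apply inverse-square spreading to bring every level to the receiver, then sum 10^(L/10).
ultrasonic cleaner: 72.3 − 20·log₁₀(18.8/1.8) = 72.3 − 20.38 = 51.92 dB(A).
conveyor drive: 80.1 − 20·log₁₀(4.3/2.3) = 80.1 − 5.43 = 74.67 dB(A).
Σ 10^(L/10) = 2.943e+07 → L_total = 10·log₁₀(2.943e+07) = 74.69 dB(A).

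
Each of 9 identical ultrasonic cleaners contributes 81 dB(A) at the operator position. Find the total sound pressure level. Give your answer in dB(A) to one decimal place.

90.5 dB(A)

L_total = L₁ + 10·log₁₀ N for N identical incoherent sources.
L_total = 81 + 10·log₁₀(9) = 81 + 9.542 = 90.54 dB(A).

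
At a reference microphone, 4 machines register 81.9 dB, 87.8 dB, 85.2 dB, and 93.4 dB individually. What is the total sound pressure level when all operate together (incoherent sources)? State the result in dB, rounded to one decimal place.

95.2 dB

For uncorrelated sources the intensities add, so convert each level to linear form, sum, and take 10·log₁₀ of the total.
Σ 10^(L/10) = 10^(81.9/10) + 10^(87.8/10) + 10^(85.2/10) + 10^(93.4/10) = 3.276e+09.
L_total = 10·log₁₀(3.276e+09) = 95.15 dB.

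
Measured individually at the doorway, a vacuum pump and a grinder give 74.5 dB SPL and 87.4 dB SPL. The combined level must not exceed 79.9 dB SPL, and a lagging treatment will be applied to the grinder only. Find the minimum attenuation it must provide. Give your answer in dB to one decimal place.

9.0 dB

The untreated sources together contribute 10^(74.5/10) = 2.818e+07, i.e. 74.50 dB SPL.
The limit corresponds to 10^(79.9/10) = 9.772e+07; subtracting the fixed part leaves 6.954e+07 for the grinder, i.e. 78.42 dB SPL.
Required insertion loss = 87.4 − 78.42 = 8.98 dB.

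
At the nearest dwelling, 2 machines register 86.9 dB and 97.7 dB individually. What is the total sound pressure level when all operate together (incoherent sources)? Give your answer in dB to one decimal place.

Incoherent sources combine by intensity addition: L_total = 10·log₁₀(Σ 10^(L_i/10)).
Σ 10^(L/10) = 10^(86.9/10) + 10^(97.7/10) = 6.378e+09.
L_total = 10·log₁₀(6.378e+09) = 98.05 dB.

98.0 dB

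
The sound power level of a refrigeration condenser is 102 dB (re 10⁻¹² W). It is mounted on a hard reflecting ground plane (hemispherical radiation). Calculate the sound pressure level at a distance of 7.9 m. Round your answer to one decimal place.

Free-field hemispherical radiation: L_p = L_w − 10·log₁₀(2π·r²), r = 7.9 m.
2π·r² = 392.1 m², 10·log₁₀ of that is 25.934 dB.
L_p = 102 − 25.934 = 76.07 dB.

76.1 dB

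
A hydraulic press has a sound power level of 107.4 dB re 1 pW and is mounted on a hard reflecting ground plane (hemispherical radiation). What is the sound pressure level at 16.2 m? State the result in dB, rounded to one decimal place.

75.2 dB

L_p = L_w − 10·log₁₀(2π·r²) with r = 16.2 m.
2π·r² = 1649 m², 10·log₁₀ of that is 32.172 dB.
L_p = 107.4 − 32.172 = 75.23 dB.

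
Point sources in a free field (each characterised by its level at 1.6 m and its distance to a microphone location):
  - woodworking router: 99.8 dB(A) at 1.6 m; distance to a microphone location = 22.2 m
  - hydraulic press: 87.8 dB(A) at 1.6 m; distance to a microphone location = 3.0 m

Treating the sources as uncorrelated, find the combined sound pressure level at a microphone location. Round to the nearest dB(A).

Apply inverse-square spreading to bring every level to the receiver, then sum 10^(L/10).
woodworking router: 99.8 − 20·log₁₀(22.2/1.6) = 99.8 − 22.84 = 76.96 dB(A).
hydraulic press: 87.8 − 20·log₁₀(3.0/1.6) = 87.8 − 5.46 = 82.34 dB(A).
Σ 10^(L/10) = 2.210e+08 → L_total = 10·log₁₀(2.210e+08) = 83.44 dB(A).

83 dB(A)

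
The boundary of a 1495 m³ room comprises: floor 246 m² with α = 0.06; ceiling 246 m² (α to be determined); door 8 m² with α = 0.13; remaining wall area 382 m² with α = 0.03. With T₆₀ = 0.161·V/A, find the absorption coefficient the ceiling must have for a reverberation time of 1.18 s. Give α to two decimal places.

Required total absorption A = 0.161·1495/1.18 = 203.98 m².
Absorption from the other surfaces = 246·0.06 + 8·0.13 + 382·0.03 = 27.26 m², so the ceiling must supply 176.72 m² over 246 m².
α = 176.72/246 = 0.718.

0.72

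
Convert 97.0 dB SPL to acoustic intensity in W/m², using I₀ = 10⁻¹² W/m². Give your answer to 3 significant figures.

I/I₀ = 10^(97.0/10) = 5.012e+09, so I = 5.012e+09 × 10⁻¹² W/m².

0.00501 W/m²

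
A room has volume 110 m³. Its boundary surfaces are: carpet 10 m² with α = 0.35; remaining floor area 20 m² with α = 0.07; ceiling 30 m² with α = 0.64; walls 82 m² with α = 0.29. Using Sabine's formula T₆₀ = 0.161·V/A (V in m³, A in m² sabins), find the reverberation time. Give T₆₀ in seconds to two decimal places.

A = Σ Sᵢαᵢ = 10·0.35 + 20·0.07 + 30·0.64 + 82·0.29 = 47.88 m².
T₆₀ = 0.161·V/A = 0.161·110/47.88 = 0.370 s.

0.37 s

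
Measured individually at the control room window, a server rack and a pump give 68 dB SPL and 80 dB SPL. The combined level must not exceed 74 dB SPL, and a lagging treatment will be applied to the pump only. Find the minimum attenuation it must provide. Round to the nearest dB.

7 dB

The untreated sources together contribute 10^(68/10) = 6.310e+06, i.e. 68.00 dB SPL.
The limit corresponds to 10^(74/10) = 2.512e+07; subtracting the fixed part leaves 1.881e+07 for the pump, i.e. 72.74 dB SPL.
So the pump must be reduced from 80 to 72.74 dB SPL: IL = 7.26 dB.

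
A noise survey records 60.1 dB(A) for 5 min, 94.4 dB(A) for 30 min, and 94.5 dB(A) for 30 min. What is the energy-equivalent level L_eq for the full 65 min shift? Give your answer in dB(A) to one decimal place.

Weight each interval's intensity by its duration and average over T = 65 min:
Σ tᵢ·10^(Lᵢ/10) = 5·10^(60.1/10) + 30·10^(94.4/10) + 30·10^(94.5/10) = 1.672e+11.
L_eq = 10·log₁₀(1.672e+11/65) = 94.10 dB(A).

94.1 dB(A)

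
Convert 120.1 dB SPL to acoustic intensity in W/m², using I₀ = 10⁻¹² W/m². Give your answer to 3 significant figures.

1.02 W/m²

I/I₀ = 10^(120.1/10) = 1.023e+12, so I = 1.023e+12 × 10⁻¹² W/m².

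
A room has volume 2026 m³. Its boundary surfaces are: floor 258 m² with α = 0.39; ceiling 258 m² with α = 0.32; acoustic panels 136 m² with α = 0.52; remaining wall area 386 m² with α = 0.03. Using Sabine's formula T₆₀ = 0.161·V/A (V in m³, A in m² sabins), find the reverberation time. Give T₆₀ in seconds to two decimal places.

A = Σ Sᵢαᵢ = 258·0.39 + 258·0.32 + 136·0.52 + 386·0.03 = 265.48 m².
T₆₀ = 0.161 × 2026 / 265.48 = 1.229 s.

1.23 s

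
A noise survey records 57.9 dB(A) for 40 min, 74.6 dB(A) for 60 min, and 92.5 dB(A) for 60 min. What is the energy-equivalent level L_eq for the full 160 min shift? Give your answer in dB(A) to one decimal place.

L_eq = 10·log₁₀[(1/T)·Σ tᵢ·10^(Lᵢ/10)] with T = 160 min.
Σ tᵢ·10^(Lᵢ/10) = 40·10^(57.9/10) + 60·10^(74.6/10) + 60·10^(92.5/10) = 1.085e+11.
L_eq = 10·log₁₀(1.085e+11/160) = 88.31 dB(A).

88.3 dB(A)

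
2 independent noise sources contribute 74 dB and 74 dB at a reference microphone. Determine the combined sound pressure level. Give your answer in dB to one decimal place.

Incoherent sources combine by intensity addition: L_total = 10·log₁₀(Σ 10^(L_i/10)).
Σ 10^(L/10) = 10^(74/10) + 10^(74/10) = 5.024e+07.
L_total = 10·log₁₀(5.024e+07) = 77.01 dB.

77.0 dB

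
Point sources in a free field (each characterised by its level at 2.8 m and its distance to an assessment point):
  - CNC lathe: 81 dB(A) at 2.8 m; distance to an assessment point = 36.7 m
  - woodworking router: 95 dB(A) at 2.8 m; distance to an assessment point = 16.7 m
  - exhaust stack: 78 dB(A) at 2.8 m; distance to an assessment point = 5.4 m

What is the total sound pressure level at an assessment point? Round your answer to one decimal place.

80.3 dB(A)

First find each source's level at the receiver (point-source: −20·log₁₀(r/r_ref)), then combine on an intensity basis.
CNC lathe: 81 − 20·log₁₀(36.7/2.8) = 81 − 22.35 = 58.65 dB(A).
woodworking router: 95 − 20·log₁₀(16.7/2.8) = 95 − 15.51 = 79.49 dB(A).
exhaust stack: 78 − 20·log₁₀(5.4/2.8) = 78 − 5.70 = 72.30 dB(A).
Σ 10^(L/10) = 1.066e+08 → L_total = 10·log₁₀(1.066e+08) = 80.28 dB(A).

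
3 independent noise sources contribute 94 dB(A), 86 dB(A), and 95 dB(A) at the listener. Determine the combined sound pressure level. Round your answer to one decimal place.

Incoherent sources combine by intensity addition: L_total = 10·log₁₀(Σ 10^(L_i/10)).
Σ 10^(L/10) = 10^(94/10) + 10^(86/10) + 10^(95/10) = 6.072e+09.
L_total = 10·log₁₀(6.072e+09) = 97.83 dB(A).

97.8 dB(A)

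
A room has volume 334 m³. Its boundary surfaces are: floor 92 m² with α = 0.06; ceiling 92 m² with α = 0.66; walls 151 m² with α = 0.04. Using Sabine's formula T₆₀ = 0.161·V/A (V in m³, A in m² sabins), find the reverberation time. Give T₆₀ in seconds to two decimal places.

Summing Sᵢαᵢ: 92·0.06 + 92·0.66 + 151·0.04 = 72.28 m².
T₆₀ = 0.161 × 334 / 72.28 = 0.744 s.

0.74 s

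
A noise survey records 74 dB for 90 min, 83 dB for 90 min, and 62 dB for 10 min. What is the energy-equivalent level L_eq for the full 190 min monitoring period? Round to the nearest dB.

80 dB

The energy average is taken in the linear domain: L_eq = 10·log₁₀[(Σ tᵢ·10^(Lᵢ/10))/T], T = 190 min.
Σ tᵢ·10^(Lᵢ/10) = 90·10^(74/10) + 90·10^(83/10) + 10·10^(62/10) = 2.023e+10.
L_eq = 10·log₁₀(2.023e+10/190) = 80.27 dB.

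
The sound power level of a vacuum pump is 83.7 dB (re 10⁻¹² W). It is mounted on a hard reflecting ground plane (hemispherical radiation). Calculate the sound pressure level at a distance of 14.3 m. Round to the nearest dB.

53 dB

L_p = L_w − 10·log₁₀(2π·r²) with r = 14.3 m.
2π·r² = 1285 m², 10·log₁₀ of that is 31.089 dB.
L_p = 83.7 − 31.089 = 52.61 dB.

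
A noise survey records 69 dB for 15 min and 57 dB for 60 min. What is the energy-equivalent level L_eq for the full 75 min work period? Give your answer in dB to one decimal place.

L_eq = 10·log₁₀[(1/T)·Σ tᵢ·10^(Lᵢ/10)] with T = 75 min.
Σ tᵢ·10^(Lᵢ/10) = 15·10^(69/10) + 60·10^(57/10) = 1.492e+08.
L_eq = 10·log₁₀(1.492e+08/75) = 62.99 dB.

63.0 dB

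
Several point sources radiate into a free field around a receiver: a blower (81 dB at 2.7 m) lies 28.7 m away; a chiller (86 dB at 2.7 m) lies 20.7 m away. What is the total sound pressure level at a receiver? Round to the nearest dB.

69 dB

Apply inverse-square spreading to bring every level to the receiver, then sum 10^(L/10).
blower: 81 − 20·log₁₀(28.7/2.7) = 81 − 20.53 = 60.47 dB.
chiller: 86 − 20·log₁₀(20.7/2.7) = 86 − 17.69 = 68.31 dB.
Σ 10^(L/10) = 7.887e+06 → L_total = 10·log₁₀(7.887e+06) = 68.97 dB.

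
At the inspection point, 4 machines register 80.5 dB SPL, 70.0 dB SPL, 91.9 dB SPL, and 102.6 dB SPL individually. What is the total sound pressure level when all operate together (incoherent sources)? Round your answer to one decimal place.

103.0 dB SPL

For uncorrelated sources the intensities add, so convert each level to linear form, sum, and take 10·log₁₀ of the total.
Σ 10^(L/10) = 10^(80.5/10) + 10^(70.0/10) + 10^(91.9/10) + 10^(102.6/10) = 1.987e+10.
L_total = 10·log₁₀(1.987e+10) = 102.98 dB SPL.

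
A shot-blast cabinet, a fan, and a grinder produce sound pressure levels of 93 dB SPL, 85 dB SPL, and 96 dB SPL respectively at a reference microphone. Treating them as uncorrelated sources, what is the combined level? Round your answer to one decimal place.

98.0 dB SPL

For uncorrelated sources the intensities add, so convert each level to linear form, sum, and take 10·log₁₀ of the total.
Σ 10^(L/10) = 10^(93/10) + 10^(85/10) + 10^(96/10) = 6.293e+09.
L_total = 10·log₁₀(6.293e+09) = 97.99 dB SPL.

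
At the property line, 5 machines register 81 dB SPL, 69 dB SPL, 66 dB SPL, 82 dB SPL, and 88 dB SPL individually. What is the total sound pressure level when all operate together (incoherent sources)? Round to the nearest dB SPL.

90 dB SPL

For uncorrelated sources the intensities add, so convert each level to linear form, sum, and take 10·log₁₀ of the total.
Σ 10^(L/10) = 10^(81/10) + 10^(69/10) + 10^(66/10) + 10^(82/10) + 10^(88/10) = 9.273e+08.
L_total = 10·log₁₀(9.273e+08) = 89.67 dB SPL.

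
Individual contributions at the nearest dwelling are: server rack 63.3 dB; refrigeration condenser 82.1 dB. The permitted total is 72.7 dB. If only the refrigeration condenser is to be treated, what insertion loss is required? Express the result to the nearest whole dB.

10 dB

The untreated sources together contribute 10^(63.3/10) = 2.138e+06, i.e. 63.30 dB.
The limit corresponds to 10^(72.7/10) = 1.862e+07; subtracting the fixed part leaves 1.648e+07 for the refrigeration condenser, i.e. 72.17 dB.
So the refrigeration condenser must be reduced from 82.1 to 72.17 dB: IL = 9.93 dB.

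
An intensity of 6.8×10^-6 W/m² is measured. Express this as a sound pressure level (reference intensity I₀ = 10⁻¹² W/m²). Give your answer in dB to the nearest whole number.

L = 10·log₁₀(I/I₀) = 10·log₁₀(6.8×10^-6/10⁻¹²) = 10·log₁₀(6.8×10^6).
L = 10·(0.8325 + 6) = 68.33 dB.

68 dB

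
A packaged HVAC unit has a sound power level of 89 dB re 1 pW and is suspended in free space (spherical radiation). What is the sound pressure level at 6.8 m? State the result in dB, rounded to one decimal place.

61.4 dB

L_p = L_w − 10·log₁₀(4π·r²) with r = 6.8 m.
4π·r² = 581.1 m², 10·log₁₀ of that is 27.642 dB.
L_p = 89 − 27.642 = 61.36 dB.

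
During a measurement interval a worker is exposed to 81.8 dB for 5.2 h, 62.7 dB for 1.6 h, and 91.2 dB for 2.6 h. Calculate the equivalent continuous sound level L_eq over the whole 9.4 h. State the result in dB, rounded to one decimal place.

The energy average is taken in the linear domain: L_eq = 10·log₁₀[(Σ tᵢ·10^(Lᵢ/10))/T], T = 9.4 h.
Σ tᵢ·10^(Lᵢ/10) = 5.2·10^(81.8/10) + 1.6·10^(62.7/10) + 2.6·10^(91.2/10) = 4.217e+09.
L_eq = 10·log₁₀(4.217e+09/9.4) = 86.52 dB.

86.5 dB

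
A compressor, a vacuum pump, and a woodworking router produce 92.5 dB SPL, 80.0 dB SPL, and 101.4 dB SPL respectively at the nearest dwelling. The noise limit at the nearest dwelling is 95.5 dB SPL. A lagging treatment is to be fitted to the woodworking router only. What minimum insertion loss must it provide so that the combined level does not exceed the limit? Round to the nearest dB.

Everything except the woodworking router sums to 10^(92.5/10) + 10^(80.0/10) = 1.878e+09 in linear terms, 92.74 dB SPL.
The limit corresponds to 10^(95.5/10) = 3.548e+09; subtracting the fixed part leaves 1.670e+09 for the woodworking router, i.e. 92.23 dB SPL.
Required insertion loss = 101.4 − 92.23 = 9.17 dB.

9 dB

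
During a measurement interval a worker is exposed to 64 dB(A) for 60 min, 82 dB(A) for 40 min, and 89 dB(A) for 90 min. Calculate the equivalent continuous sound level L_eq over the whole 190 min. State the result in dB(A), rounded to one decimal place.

The energy average is taken in the linear domain: L_eq = 10·log₁₀[(Σ tᵢ·10^(Lᵢ/10))/T], T = 190 min.
Σ tᵢ·10^(Lᵢ/10) = 60·10^(64/10) + 40·10^(82/10) + 90·10^(89/10) = 7.798e+10.
L_eq = 10·log₁₀(7.798e+10/190) = 86.13 dB(A).

86.1 dB(A)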